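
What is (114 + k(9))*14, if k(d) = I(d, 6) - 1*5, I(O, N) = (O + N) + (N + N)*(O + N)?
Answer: 4256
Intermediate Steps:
I(O, N) = N + O + 2*N*(N + O) (I(O, N) = (N + O) + (2*N)*(N + O) = (N + O) + 2*N*(N + O) = N + O + 2*N*(N + O))
k(d) = 73 + 13*d (k(d) = (6 + d + 2*6² + 2*6*d) - 1*5 = (6 + d + 2*36 + 12*d) - 5 = (6 + d + 72 + 12*d) - 5 = (78 + 13*d) - 5 = 73 + 13*d)
(114 + k(9))*14 = (114 + (73 + 13*9))*14 = (114 + (73 + 117))*14 = (114 + 190)*14 = 304*14 = 4256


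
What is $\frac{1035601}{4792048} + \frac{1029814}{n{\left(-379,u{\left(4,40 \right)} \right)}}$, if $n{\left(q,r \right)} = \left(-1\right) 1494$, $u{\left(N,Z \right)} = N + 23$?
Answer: $- \frac{2466685465589}{3579659856} \approx -689.08$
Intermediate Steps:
$u{\left(N,Z \right)} = 23 + N$
$n{\left(q,r \right)} = -1494$
$\frac{1035601}{4792048} + \frac{1029814}{n{\left(-379,u{\left(4,40 \right)} \right)}} = \frac{1035601}{4792048} + \frac{1029814}{-1494} = 1035601 \cdot \frac{1}{4792048} + 1029814 \left(- \frac{1}{1494}\right) = \frac{1035601}{4792048} - \frac{514907}{747} = - \frac{2466685465589}{3579659856}$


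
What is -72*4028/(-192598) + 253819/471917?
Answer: 92874256217/45445135183 ≈ 2.0437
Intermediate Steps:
-72*4028/(-192598) + 253819/471917 = -290016*(-1/192598) + 253819*(1/471917) = 145008/96299 + 253819/471917 = 92874256217/45445135183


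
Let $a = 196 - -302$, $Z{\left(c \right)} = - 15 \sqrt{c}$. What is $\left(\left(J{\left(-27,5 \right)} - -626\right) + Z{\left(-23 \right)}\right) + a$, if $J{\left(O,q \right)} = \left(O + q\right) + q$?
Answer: $1107 - 15 i \sqrt{23} \approx 1107.0 - 71.938 i$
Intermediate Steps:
$J{\left(O,q \right)} = O + 2 q$
$a = 498$ ($a = 196 + 302 = 498$)
$\left(\left(J{\left(-27,5 \right)} - -626\right) + Z{\left(-23 \right)}\right) + a = \left(\left(\left(-27 + 2 \cdot 5\right) - -626\right) - 15 \sqrt{-23}\right) + 498 = \left(\left(\left(-27 + 10\right) + 626\right) - 15 i \sqrt{23}\right) + 498 = \left(\left(-17 + 626\right) - 15 i \sqrt{23}\right) + 498 = \left(609 - 15 i \sqrt{23}\right) + 498 = 1107 - 15 i \sqrt{23}$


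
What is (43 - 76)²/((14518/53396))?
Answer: 4153446/1037 ≈ 4005.3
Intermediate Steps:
(43 - 76)²/((14518/53396)) = (-33)²/((14518*(1/53396))) = 1089/(1037/3814) = 1089*(3814/1037) = 4153446/1037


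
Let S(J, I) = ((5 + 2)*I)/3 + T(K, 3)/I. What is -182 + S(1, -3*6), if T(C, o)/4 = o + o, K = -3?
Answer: -676/3 ≈ -225.33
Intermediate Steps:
T(C, o) = 8*o (T(C, o) = 4*(o + o) = 4*(2*o) = 8*o)
S(J, I) = 24/I + 7*I/3 (S(J, I) = ((5 + 2)*I)/3 + (8*3)/I = (7*I)*(1/3) + 24/I = 7*I/3 + 24/I = 24/I + 7*I/3)
-182 + S(1, -3*6) = -182 + (24/((-3*6)) + 7*(-3*6)/3) = -182 + (24/(-18) + (7/3)*(-18)) = -182 + (24*(-1/18) - 42) = -182 + (-4/3 - 42) = -182 - 130/3 = -676/3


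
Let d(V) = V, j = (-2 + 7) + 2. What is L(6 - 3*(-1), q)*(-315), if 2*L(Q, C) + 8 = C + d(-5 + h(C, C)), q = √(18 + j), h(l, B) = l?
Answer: 945/2 ≈ 472.50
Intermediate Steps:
j = 7 (j = 5 + 2 = 7)
q = 5 (q = √(18 + 7) = √25 = 5)
L(Q, C) = -13/2 + C (L(Q, C) = -4 + (C + (-5 + C))/2 = -4 + (-5 + 2*C)/2 = -4 + (-5/2 + C) = -13/2 + C)
L(6 - 3*(-1), q)*(-315) = (-13/2 + 5)*(-315) = -3/2*(-315) = 945/2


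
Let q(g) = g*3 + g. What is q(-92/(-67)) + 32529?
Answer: 2179811/67 ≈ 32535.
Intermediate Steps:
q(g) = 4*g (q(g) = 3*g + g = 4*g)
q(-92/(-67)) + 32529 = 4*(-92/(-67)) + 32529 = 4*(-92*(-1/67)) + 32529 = 4*(92/67) + 32529 = 368/67 + 32529 = 2179811/67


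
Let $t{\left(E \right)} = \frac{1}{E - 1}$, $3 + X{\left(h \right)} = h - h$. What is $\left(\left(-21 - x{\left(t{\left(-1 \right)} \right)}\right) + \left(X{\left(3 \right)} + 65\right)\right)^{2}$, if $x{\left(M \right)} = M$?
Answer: $\frac{6889}{4} \approx 1722.3$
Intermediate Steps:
$X{\left(h \right)} = -3$ ($X{\left(h \right)} = -3 + \left(h - h\right) = -3 + 0 = -3$)
$t{\left(E \right)} = \frac{1}{-1 + E}$
$\left(\left(-21 - x{\left(t{\left(-1 \right)} \right)}\right) + \left(X{\left(3 \right)} + 65\right)\right)^{2} = \left(\left(-21 - \frac{1}{-1 - 1}\right) + \left(-3 + 65\right)\right)^{2} = \left(\left(-21 - \frac{1}{-2}\right) + 62\right)^{2} = \left(\left(-21 - - \frac{1}{2}\right) + 62\right)^{2} = \left(\left(-21 + \frac{1}{2}\right) + 62\right)^{2} = \left(- \frac{41}{2} + 62\right)^{2} = \left(\frac{83}{2}\right)^{2} = \frac{6889}{4}$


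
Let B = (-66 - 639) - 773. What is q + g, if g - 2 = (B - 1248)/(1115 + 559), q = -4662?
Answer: -3901783/837 ≈ -4661.6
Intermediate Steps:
B = -1478 (B = -705 - 773 = -1478)
g = 311/837 (g = 2 + (-1478 - 1248)/(1115 + 559) = 2 - 2726/1674 = 2 - 2726*1/1674 = 2 - 1363/837 = 311/837 ≈ 0.37156)
q + g = -4662 + 311/837 = -3901783/837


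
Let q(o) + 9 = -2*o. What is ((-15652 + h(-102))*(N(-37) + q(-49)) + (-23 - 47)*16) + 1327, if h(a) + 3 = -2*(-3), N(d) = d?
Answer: -813541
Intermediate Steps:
h(a) = 3 (h(a) = -3 - 2*(-3) = -3 + 6 = 3)
q(o) = -9 - 2*o
((-15652 + h(-102))*(N(-37) + q(-49)) + (-23 - 47)*16) + 1327 = ((-15652 + 3)*(-37 + (-9 - 2*(-49))) + (-23 - 47)*16) + 1327 = (-15649*(-37 + (-9 + 98)) - 70*16) + 1327 = (-15649*(-37 + 89) - 1120) + 1327 = (-15649*52 - 1120) + 1327 = (-813748 - 1120) + 1327 = -814868 + 1327 = -813541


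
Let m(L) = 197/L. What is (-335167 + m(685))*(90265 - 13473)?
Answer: -17630613692816/685 ≈ -2.5738e+10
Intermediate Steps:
(-335167 + m(685))*(90265 - 13473) = (-335167 + 197/685)*(90265 - 13473) = (-335167 + 197*(1/685))*76792 = (-335167 + 197/685)*76792 = -229589198/685*76792 = -17630613692816/685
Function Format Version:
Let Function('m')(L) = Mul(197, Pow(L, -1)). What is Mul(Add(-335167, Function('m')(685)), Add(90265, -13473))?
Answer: Rational(-17630613692816, 685) ≈ -2.5738e+10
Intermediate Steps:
Mul(Add(-335167, Function('m')(685)), Add(90265, -13473)) = Mul(Add(-335167, Mul(197, Pow(685, -1))), Add(90265, -13473)) = Mul(Add(-335167, Mul(197, Rational(1, 685))), 76792) = Mul(Add(-335167, Rational(197, 685)), 76792) = Mul(Rational(-229589198, 685), 76792) = Rational(-17630613692816, 685)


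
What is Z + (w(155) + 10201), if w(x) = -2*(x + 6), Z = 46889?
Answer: 56768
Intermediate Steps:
w(x) = -12 - 2*x (w(x) = -2*(6 + x) = -12 - 2*x)
Z + (w(155) + 10201) = 46889 + ((-12 - 2*155) + 10201) = 46889 + ((-12 - 310) + 10201) = 46889 + (-322 + 10201) = 46889 + 9879 = 56768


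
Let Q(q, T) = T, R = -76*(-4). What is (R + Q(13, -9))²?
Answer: 87025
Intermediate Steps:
R = 304
(R + Q(13, -9))² = (304 - 9)² = 295² = 87025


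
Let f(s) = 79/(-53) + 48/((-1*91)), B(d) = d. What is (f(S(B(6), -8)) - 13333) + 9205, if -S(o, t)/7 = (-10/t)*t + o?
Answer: -19919077/4823 ≈ -4130.0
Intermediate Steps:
S(o, t) = 70 - 7*o (S(o, t) = -7*((-10/t)*t + o) = -7*(-10 + o) = 70 - 7*o)
f(s) = -9733/4823 (f(s) = 79*(-1/53) + 48/(-91) = -79/53 + 48*(-1/91) = -79/53 - 48/91 = -9733/4823)
(f(S(B(6), -8)) - 13333) + 9205 = (-9733/4823 - 13333) + 9205 = -64314792/4823 + 9205 = -19919077/4823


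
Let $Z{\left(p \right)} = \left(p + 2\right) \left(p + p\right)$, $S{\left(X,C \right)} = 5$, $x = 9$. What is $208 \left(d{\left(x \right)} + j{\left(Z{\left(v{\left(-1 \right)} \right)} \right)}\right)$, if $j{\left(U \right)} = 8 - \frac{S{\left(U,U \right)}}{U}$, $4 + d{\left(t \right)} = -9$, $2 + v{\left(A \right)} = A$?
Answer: $- \frac{3640}{3} \approx -1213.3$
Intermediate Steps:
$v{\left(A \right)} = -2 + A$
$Z{\left(p \right)} = 2 p \left(2 + p\right)$ ($Z{\left(p \right)} = \left(2 + p\right) 2 p = 2 p \left(2 + p\right)$)
$d{\left(t \right)} = -13$ ($d{\left(t \right)} = -4 - 9 = -13$)
$j{\left(U \right)} = 8 - \frac{5}{U}$
$208 \left(d{\left(x \right)} + j{\left(Z{\left(v{\left(-1 \right)} \right)} \right)}\right) = 208 \left(-13 + \left(8 - \frac{5}{2 \left(-2 - 1\right) \left(2 - 3\right)}\right)\right) = 208 \left(-13 + \left(8 - \frac{5}{2 \left(-3\right) \left(2 - 3\right)}\right)\right) = 208 \left(-13 + \left(8 - \frac{5}{2 \left(-3\right) \left(-1\right)}\right)\right) = 208 \left(-13 + \left(8 - \frac{5}{6}\right)\right) = 208 \left(-13 + \frac{43}{6}\right) = 208 \left(- \frac{35}{6}\right) = - \frac{3640}{3}$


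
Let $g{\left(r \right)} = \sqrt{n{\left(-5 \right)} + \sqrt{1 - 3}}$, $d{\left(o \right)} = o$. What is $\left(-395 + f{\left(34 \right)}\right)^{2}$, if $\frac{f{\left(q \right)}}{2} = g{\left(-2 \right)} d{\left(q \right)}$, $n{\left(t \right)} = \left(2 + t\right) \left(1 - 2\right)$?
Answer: $\left(395 - 68 \sqrt{3 + i \sqrt{2}}\right)^{2} \approx 74428.0 - 14835.0 i$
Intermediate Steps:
$n{\left(t \right)} = -2 - t$ ($n{\left(t \right)} = \left(2 + t\right) \left(-1\right) = -2 - t$)
$g{\left(r \right)} = \sqrt{3 + i \sqrt{2}}$ ($g{\left(r \right)} = \sqrt{\left(-2 - -5\right) + \sqrt{1 - 3}} = \sqrt{\left(-2 + 5\right) + \sqrt{-2}} = \sqrt{3 + i \sqrt{2}}$)
$f{\left(q \right)} = 2 q \sqrt{3 + i \sqrt{2}}$ ($f{\left(q \right)} = 2 \sqrt{3 + i \sqrt{2}} q = 2 q \sqrt{3 + i \sqrt{2}}$)
$\left(-395 + f{\left(34 \right)}\right)^{2} = \left(-395 + 2 \cdot 34 \sqrt{3 + i \sqrt{2}}\right)^{2} = \left(-395 + 68 \sqrt{3 + i \sqrt{2}}\right)^{2}$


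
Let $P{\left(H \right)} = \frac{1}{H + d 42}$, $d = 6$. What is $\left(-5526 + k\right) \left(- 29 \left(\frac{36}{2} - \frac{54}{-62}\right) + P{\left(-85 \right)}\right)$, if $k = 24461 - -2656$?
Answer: $- \frac{61169980284}{5177} \approx -1.1816 \cdot 10^{7}$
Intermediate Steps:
$k = 27117$ ($k = 24461 + 2656 = 27117$)
$P{\left(H \right)} = \frac{1}{252 + H}$ ($P{\left(H \right)} = \frac{1}{H + 6 \cdot 42} = \frac{1}{H + 252} = \frac{1}{252 + H}$)
$\left(-5526 + k\right) \left(- 29 \left(\frac{36}{2} - \frac{54}{-62}\right) + P{\left(-85 \right)}\right) = \left(-5526 + 27117\right) \left(- 29 \left(\frac{36}{2} - \frac{54}{-62}\right) + \frac{1}{252 - 85}\right) = 21591 \left(- 29 \left(36 \cdot \frac{1}{2} - - \frac{27}{31}\right) + \frac{1}{167}\right) = 21591 \left(- 29 \left(18 + \frac{27}{31}\right) + \frac{1}{167}\right) = 21591 \left(\left(-29\right) \frac{585}{31} + \frac{1}{167}\right) = 21591 \left(- \frac{16965}{31} + \frac{1}{167}\right) = 21591 \left(- \frac{2833124}{5177}\right) = - \frac{61169980284}{5177}$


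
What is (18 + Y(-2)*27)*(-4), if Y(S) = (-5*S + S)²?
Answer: -6984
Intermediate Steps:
Y(S) = 16*S² (Y(S) = (-4*S)² = 16*S²)
(18 + Y(-2)*27)*(-4) = (18 + (16*(-2)²)*27)*(-4) = (18 + (16*4)*27)*(-4) = (18 + 64*27)*(-4) = (18 + 1728)*(-4) = 1746*(-4) = -6984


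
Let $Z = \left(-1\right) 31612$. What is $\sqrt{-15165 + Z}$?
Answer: $i \sqrt{46777} \approx 216.28 i$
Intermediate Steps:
$Z = -31612$
$\sqrt{-15165 + Z} = \sqrt{-15165 - 31612} = \sqrt{-46777} = i \sqrt{46777}$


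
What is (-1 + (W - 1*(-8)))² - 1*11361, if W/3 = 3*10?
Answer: -1952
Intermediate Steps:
W = 90 (W = 3*(3*10) = 3*30 = 90)
(-1 + (W - 1*(-8)))² - 1*11361 = (-1 + (90 - 1*(-8)))² - 1*11361 = (-1 + (90 + 8))² - 11361 = (-1 + 98)² - 11361 = 97² - 11361 = 9409 - 11361 = -1952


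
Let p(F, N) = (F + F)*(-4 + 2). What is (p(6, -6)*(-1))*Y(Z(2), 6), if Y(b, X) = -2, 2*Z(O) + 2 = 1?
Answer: -48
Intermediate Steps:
Z(O) = -½ (Z(O) = -1 + (½)*1 = -1 + ½ = -½)
p(F, N) = -4*F (p(F, N) = (2*F)*(-2) = -4*F)
(p(6, -6)*(-1))*Y(Z(2), 6) = (-4*6*(-1))*(-2) = -24*(-1)*(-2) = 24*(-2) = -48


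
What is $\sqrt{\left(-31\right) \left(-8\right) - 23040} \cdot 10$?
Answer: $20 i \sqrt{5698} \approx 1509.7 i$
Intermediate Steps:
$\sqrt{\left(-31\right) \left(-8\right) - 23040} \cdot 10 = \sqrt{248 - 23040} \cdot 10 = \sqrt{-22792} \cdot 10 = 2 i \sqrt{5698} \cdot 10 = 20 i \sqrt{5698}$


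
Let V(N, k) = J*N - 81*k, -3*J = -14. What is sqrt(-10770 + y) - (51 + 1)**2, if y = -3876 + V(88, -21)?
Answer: -2704 + I*sqrt(112809)/3 ≈ -2704.0 + 111.96*I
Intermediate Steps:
J = 14/3 (J = -1/3*(-14) = 14/3 ≈ 4.6667)
V(N, k) = -81*k + 14*N/3 (V(N, k) = 14*N/3 - 81*k = -81*k + 14*N/3)
y = -5293/3 (y = -3876 + (-81*(-21) + (14/3)*88) = -3876 + (1701 + 1232/3) = -3876 + 6335/3 = -5293/3 ≈ -1764.3)
sqrt(-10770 + y) - (51 + 1)**2 = sqrt(-10770 - 5293/3) - (51 + 1)**2 = sqrt(-37603/3) - 1*52**2 = I*sqrt(112809)/3 - 1*2704 = I*sqrt(112809)/3 - 2704 = -2704 + I*sqrt(112809)/3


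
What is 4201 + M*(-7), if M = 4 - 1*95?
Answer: 4838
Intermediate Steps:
M = -91 (M = 4 - 95 = -91)
4201 + M*(-7) = 4201 - 91*(-7) = 4201 + 637 = 4838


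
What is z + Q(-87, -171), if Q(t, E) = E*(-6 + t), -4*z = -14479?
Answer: 78091/4 ≈ 19523.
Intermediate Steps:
z = 14479/4 (z = -¼*(-14479) = 14479/4 ≈ 3619.8)
z + Q(-87, -171) = 14479/4 - 171*(-6 - 87) = 14479/4 - 171*(-93) = 14479/4 + 15903 = 78091/4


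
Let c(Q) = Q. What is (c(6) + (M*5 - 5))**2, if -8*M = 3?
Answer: 49/64 ≈ 0.76563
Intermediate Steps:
M = -3/8 (M = -1/8*3 = -3/8 ≈ -0.37500)
(c(6) + (M*5 - 5))**2 = (6 + (-3/8*5 - 5))**2 = (6 + (-15/8 - 5))**2 = (6 - 55/8)**2 = (-7/8)**2 = 49/64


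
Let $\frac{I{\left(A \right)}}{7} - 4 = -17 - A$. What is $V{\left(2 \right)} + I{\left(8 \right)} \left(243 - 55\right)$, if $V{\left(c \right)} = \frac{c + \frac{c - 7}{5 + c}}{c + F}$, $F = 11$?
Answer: $- \frac{2514867}{91} \approx -27636.0$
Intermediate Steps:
$I{\left(A \right)} = -91 - 7 A$ ($I{\left(A \right)} = 28 + 7 \left(-17 - A\right) = 28 - \left(119 + 7 A\right) = -91 - 7 A$)
$V{\left(c \right)} = \frac{c + \frac{-7 + c}{5 + c}}{11 + c}$ ($V{\left(c \right)} = \frac{c + \frac{c - 7}{5 + c}}{c + 11} = \frac{c + \frac{-7 + c}{5 + c}}{11 + c}$)
$V{\left(2 \right)} + I{\left(8 \right)} \left(243 - 55\right) = \frac{-7 + 2^{2} + 6 \cdot 2}{55 + 2^{2} + 16 \cdot 2} + \left(-91 - 56\right) \left(243 - 55\right) = \frac{-7 + 4 + 12}{55 + 4 + 32} + \left(-91 - 56\right) \left(243 - 55\right) = \frac{1}{91} \cdot 9 - 27636 = \frac{9}{91} - 27636 = - \frac{2514867}{91}$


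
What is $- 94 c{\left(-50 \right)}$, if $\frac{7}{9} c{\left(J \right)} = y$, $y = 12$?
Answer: $- \frac{10152}{7} \approx -1450.3$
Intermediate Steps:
$c{\left(J \right)} = \frac{108}{7}$ ($c{\left(J \right)} = \frac{9}{7} \cdot 12 = \frac{108}{7}$)
$- 94 c{\left(-50 \right)} = \left(-94\right) \frac{108}{7} = - \frac{10152}{7}$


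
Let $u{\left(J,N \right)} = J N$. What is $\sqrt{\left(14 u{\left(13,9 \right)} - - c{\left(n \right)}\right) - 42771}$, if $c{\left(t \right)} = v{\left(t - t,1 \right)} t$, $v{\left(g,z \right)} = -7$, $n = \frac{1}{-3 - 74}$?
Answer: $\frac{i \sqrt{4977082}}{11} \approx 202.81 i$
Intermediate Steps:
$n = - \frac{1}{77}$ ($n = \frac{1}{-77} = - \frac{1}{77} \approx -0.012987$)
$c{\left(t \right)} = - 7 t$
$\sqrt{\left(14 u{\left(13,9 \right)} - - c{\left(n \right)}\right) - 42771} = \sqrt{\left(14 \cdot 13 \cdot 9 - - \frac{\left(-7\right) \left(-1\right)}{77}\right) - 42771} = \sqrt{\left(14 \cdot 117 - \left(-1\right) \frac{1}{11}\right) - 42771} = \sqrt{\left(1638 - - \frac{1}{11}\right) - 42771} = \sqrt{\left(1638 + \frac{1}{11}\right) - 42771} = \sqrt{\frac{18019}{11} - 42771} = \sqrt{- \frac{452462}{11}} = \frac{i \sqrt{4977082}}{11}$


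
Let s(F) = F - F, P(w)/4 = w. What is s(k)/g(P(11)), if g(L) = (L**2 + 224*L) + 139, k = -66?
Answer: 0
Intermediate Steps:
P(w) = 4*w
s(F) = 0
g(L) = 139 + L**2 + 224*L
s(k)/g(P(11)) = 0/(139 + (4*11)**2 + 224*(4*11)) = 0/(139 + 44**2 + 224*44) = 0/(139 + 1936 + 9856) = 0/11931 = 0*(1/11931) = 0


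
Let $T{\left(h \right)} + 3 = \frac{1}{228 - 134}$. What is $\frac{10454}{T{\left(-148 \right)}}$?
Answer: $- \frac{982676}{281} \approx -3497.1$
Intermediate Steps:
$T{\left(h \right)} = - \frac{281}{94}$ ($T{\left(h \right)} = -3 + \frac{1}{228 - 134} = -3 + \frac{1}{94} = - \frac{281}{94}$)
$\frac{10454}{T{\left(-148 \right)}} = \frac{10454}{- \frac{281}{94}} = 10454 \left(- \frac{94}{281}\right) = - \frac{982676}{281}$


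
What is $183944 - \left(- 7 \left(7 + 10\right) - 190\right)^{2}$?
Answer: $88463$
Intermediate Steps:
$183944 - \left(- 7 \left(7 + 10\right) - 190\right)^{2} = 183944 - \left(\left(-7\right) 17 - 190\right)^{2} = 183944 - \left(-119 - 190\right)^{2} = 183944 - \left(-309\right)^{2} = 183944 - 95481 = 88463$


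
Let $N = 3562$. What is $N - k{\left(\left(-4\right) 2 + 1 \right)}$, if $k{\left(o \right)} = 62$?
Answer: $3500$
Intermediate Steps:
$N - k{\left(\left(-4\right) 2 + 1 \right)} = 3562 - 62 = 3500$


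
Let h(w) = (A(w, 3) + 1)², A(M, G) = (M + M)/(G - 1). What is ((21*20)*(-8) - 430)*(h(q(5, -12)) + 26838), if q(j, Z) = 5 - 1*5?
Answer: -101719810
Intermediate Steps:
q(j, Z) = 0 (q(j, Z) = 5 - 5 = 0)
A(M, G) = 2*M/(-1 + G) (A(M, G) = (2*M)/(-1 + G) = 2*M/(-1 + G))
h(w) = (1 + w)² (h(w) = (2*w/(-1 + 3) + 1)² = (2*w/2 + 1)² = (2*w*(½) + 1)² = (w + 1)² = (1 + w)²)
((21*20)*(-8) - 430)*(h(q(5, -12)) + 26838) = ((21*20)*(-8) - 430)*((1 + 0)² + 26838) = (420*(-8) - 430)*(1² + 26838) = (-3360 - 430)*(1 + 26838) = -3790*26839 = -101719810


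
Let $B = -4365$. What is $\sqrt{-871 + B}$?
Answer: $2 i \sqrt{1309} \approx 72.36 i$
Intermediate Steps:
$\sqrt{-871 + B} = \sqrt{-871 - 4365} = \sqrt{-5236} = 2 i \sqrt{1309}$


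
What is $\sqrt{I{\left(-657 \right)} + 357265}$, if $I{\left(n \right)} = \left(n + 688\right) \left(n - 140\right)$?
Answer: $\sqrt{332558} \approx 576.68$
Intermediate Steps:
$I{\left(n \right)} = \left(-140 + n\right) \left(688 + n\right)$ ($I{\left(n \right)} = \left(688 + n\right) \left(-140 + n\right) = \left(-140 + n\right) \left(688 + n\right)$)
$\sqrt{I{\left(-657 \right)} + 357265} = \sqrt{\left(-96320 + \left(-657\right)^{2} + 548 \left(-657\right)\right) + 357265} = \sqrt{\left(-96320 + 431649 - 360036\right) + 357265} = \sqrt{-24707 + 357265} = \sqrt{332558}$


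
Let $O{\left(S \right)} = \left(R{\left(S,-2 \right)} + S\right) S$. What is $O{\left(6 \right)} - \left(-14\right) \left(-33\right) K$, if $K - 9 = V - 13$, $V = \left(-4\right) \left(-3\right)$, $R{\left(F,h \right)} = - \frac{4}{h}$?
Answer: $-3648$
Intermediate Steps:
$V = 12$
$O{\left(S \right)} = S \left(2 + S\right)$ ($O{\left(S \right)} = \left(- \frac{4}{-2} + S\right) S = \left(\left(-4\right) \left(- \frac{1}{2}\right) + S\right) S = \left(2 + S\right) S = S \left(2 + S\right)$)
$K = 8$ ($K = 9 + \left(12 - 13\right) = 9 - 1 = 8$)
$O{\left(6 \right)} - \left(-14\right) \left(-33\right) K = 6 \left(2 + 6\right) - \left(-14\right) \left(-33\right) 8 = 6 \cdot 8 - 462 \cdot 8 = 48 - 3696 = -3648$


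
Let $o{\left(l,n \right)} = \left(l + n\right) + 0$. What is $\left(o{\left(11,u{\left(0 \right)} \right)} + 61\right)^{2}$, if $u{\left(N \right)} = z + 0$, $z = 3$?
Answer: $5625$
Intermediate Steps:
$u{\left(N \right)} = 3$ ($u{\left(N \right)} = 3 + 0 = 3$)
$o{\left(l,n \right)} = l + n$
$\left(o{\left(11,u{\left(0 \right)} \right)} + 61\right)^{2} = \left(\left(11 + 3\right) + 61\right)^{2} = \left(14 + 61\right)^{2} = 75^{2} = 5625$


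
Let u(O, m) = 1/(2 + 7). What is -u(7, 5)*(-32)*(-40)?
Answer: -1280/9 ≈ -142.22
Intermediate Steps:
u(O, m) = 1/9
-u(7, 5)*(-32)*(-40) = -(1/9)*(-32)*(-40) = -(-32)*(-40)/9 = -1*1280/9 = -1280/9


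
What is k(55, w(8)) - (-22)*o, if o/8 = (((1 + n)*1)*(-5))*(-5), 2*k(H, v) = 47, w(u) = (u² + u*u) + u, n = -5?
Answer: -35153/2 ≈ -17577.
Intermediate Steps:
w(u) = u + 2*u² (w(u) = (u² + u²) + u = 2*u² + u = u + 2*u²)
k(H, v) = 47/2 (k(H, v) = (½)*47 = 47/2)
o = -800 (o = 8*((((1 - 5)*1)*(-5))*(-5)) = 8*((-4*1*(-5))*(-5)) = 8*(-4*(-5)*(-5)) = 8*(20*(-5)) = 8*(-100) = -800)
k(55, w(8)) - (-22)*o = 47/2 - (-22)*(-800) = 47/2 - 1*17600 = 47/2 - 17600 = -35153/2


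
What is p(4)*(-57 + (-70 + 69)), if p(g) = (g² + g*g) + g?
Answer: -2088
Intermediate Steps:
p(g) = g + 2*g² (p(g) = (g² + g²) + g = 2*g² + g = g + 2*g²)
p(4)*(-57 + (-70 + 69)) = (4*(1 + 2*4))*(-57 + (-70 + 69)) = (4*(1 + 8))*(-57 - 1) = (4*9)*(-58) = 36*(-58) = -2088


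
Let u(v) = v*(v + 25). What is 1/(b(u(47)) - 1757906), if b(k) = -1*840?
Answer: -1/1758746 ≈ -5.6859e-7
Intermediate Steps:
u(v) = v*(25 + v)
b(k) = -840
1/(b(u(47)) - 1757906) = 1/(-840 - 1757906) = 1/(-1758746) = -1/1758746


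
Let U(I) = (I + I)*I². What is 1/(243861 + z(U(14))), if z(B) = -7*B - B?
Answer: 1/199957 ≈ 5.0011e-6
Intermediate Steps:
U(I) = 2*I³ (U(I) = (2*I)*I² = 2*I³)
z(B) = -8*B
1/(243861 + z(U(14))) = 1/(243861 - 16*14³) = 1/(243861 - 16*2744) = 1/(243861 - 8*5488) = 1/(243861 - 43904) = 1/199957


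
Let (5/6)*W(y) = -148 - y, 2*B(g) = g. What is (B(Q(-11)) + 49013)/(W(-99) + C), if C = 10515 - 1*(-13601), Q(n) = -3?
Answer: 490115/240572 ≈ 2.0373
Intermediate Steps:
B(g) = g/2
W(y) = -888/5 - 6*y/5 (W(y) = 6*(-148 - y)/5 = -888/5 - 6*y/5)
C = 24116 (C = 10515 + 13601 = 24116)
(B(Q(-11)) + 49013)/(W(-99) + C) = ((½)*(-3) + 49013)/((-888/5 - 6/5*(-99)) + 24116) = (-3/2 + 49013)/((-888/5 + 594/5) + 24116) = 98023/(2*(-294/5 + 24116)) = 98023/(2*(120286/5)) = (98023/2)*(5/120286) = 490115/240572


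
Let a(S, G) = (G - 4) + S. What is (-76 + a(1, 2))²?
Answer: 5929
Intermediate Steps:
a(S, G) = -4 + G + S (a(S, G) = (-4 + G) + S = -4 + G + S)
(-76 + a(1, 2))² = (-76 + (-4 + 2 + 1))² = (-76 - 1)² = (-77)² = 5929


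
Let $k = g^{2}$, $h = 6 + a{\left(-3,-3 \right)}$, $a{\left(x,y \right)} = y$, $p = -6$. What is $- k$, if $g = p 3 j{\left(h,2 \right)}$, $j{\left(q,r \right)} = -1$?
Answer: $-324$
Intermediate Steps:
$h = 3$ ($h = 6 - 3 = 3$)
$g = 18$ ($g = \left(-6\right) 3 \left(-1\right) = \left(-18\right) \left(-1\right) = 18$)
$k = 324$ ($k = 18^{2} = 324$)
$- k = \left(-1\right) 324 = -324$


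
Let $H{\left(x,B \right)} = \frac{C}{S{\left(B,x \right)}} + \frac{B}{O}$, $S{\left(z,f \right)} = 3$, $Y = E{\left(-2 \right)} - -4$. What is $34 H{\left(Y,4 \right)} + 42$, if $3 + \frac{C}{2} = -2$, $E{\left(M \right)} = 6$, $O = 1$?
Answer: $\frac{194}{3} \approx 64.667$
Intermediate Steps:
$C = -10$ ($C = -6 + 2 \left(-2\right) = -6 - 4 = -10$)
$Y = 10$ ($Y = 6 - -4 = 6 + 4 = 10$)
$H{\left(x,B \right)} = - \frac{10}{3} + B$ ($H{\left(x,B \right)} = - \frac{10}{3} + \frac{B}{1} = \left(-10\right) \frac{1}{3} + B 1 = - \frac{10}{3} + B$)
$34 H{\left(Y,4 \right)} + 42 = 34 \left(- \frac{10}{3} + 4\right) + 42 = 34 \cdot \frac{2}{3} + 42 = \frac{68}{3} + 42 = \frac{194}{3}$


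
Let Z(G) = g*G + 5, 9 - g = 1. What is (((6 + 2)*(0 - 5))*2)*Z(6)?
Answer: -4240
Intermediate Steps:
g = 8 (g = 9 - 1*1 = 9 - 1 = 8)
Z(G) = 5 + 8*G (Z(G) = 8*G + 5 = 5 + 8*G)
(((6 + 2)*(0 - 5))*2)*Z(6) = (((6 + 2)*(0 - 5))*2)*(5 + 8*6) = ((8*(-5))*2)*(5 + 48) = -40*2*53 = -80*53 = -4240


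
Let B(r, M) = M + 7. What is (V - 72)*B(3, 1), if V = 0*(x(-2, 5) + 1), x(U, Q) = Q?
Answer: -576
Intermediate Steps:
B(r, M) = 7 + M
V = 0 (V = 0*(5 + 1) = 0*6 = 0)
(V - 72)*B(3, 1) = (0 - 72)*(7 + 1) = -72*8 = -576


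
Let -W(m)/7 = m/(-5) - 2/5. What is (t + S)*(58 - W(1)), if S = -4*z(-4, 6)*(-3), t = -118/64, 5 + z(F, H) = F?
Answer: -189107/32 ≈ -5909.6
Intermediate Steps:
z(F, H) = -5 + F
t = -59/32 (t = -118*1/64 = -59/32 ≈ -1.8438)
W(m) = 14/5 + 7*m/5 (W(m) = -7*(m/(-5) - 2/5) = -7*(m*(-⅕) - 2*⅕) = -7*(-m/5 - ⅖) = -7*(-⅖ - m/5) = 14/5 + 7*m/5)
S = -108 (S = -4*(-5 - 4)*(-3) = -4*(-9)*(-3) = -(-36)*(-3) = -1*108 = -108)
(t + S)*(58 - W(1)) = (-59/32 - 108)*(58 - (14/5 + (7/5)*1)) = -3515*(58 - (14/5 + 7/5))/32 = -3515*(58 - 1*21/5)/32 = -3515*(58 - 21/5)/32 = -3515/32*269/5 = -189107/32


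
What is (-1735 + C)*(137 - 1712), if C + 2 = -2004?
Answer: 5892075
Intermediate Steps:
C = -2006 (C = -2 - 2004 = -2006)
(-1735 + C)*(137 - 1712) = (-1735 - 2006)*(137 - 1712) = -3741*(-1575) = 5892075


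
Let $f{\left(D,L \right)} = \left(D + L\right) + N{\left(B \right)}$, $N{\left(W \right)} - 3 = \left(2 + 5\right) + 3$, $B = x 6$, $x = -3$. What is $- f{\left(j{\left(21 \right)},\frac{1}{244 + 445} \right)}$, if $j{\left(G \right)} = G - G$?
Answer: $- \frac{8958}{689} \approx -13.001$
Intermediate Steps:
$j{\left(G \right)} = 0$
$B = -18$ ($B = \left(-3\right) 6 = -18$)
$N{\left(W \right)} = 13$ ($N{\left(W \right)} = 3 + \left(\left(2 + 5\right) + 3\right) = 3 + \left(7 + 3\right) = 3 + 10 = 13$)
$f{\left(D,L \right)} = 13 + D + L$ ($f{\left(D,L \right)} = \left(D + L\right) + 13 = 13 + D + L$)
$- f{\left(j{\left(21 \right)},\frac{1}{244 + 445} \right)} = - (13 + 0 + \frac{1}{244 + 445}) = - (13 + 0 + \frac{1}{689}) = \left(-1\right) \frac{8958}{689} = - \frac{8958}{689}$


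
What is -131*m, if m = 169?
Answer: -22139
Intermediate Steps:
-131*m = -131*169 = -22139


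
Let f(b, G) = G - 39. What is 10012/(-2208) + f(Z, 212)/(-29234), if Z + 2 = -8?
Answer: -36634099/8068584 ≈ -4.5403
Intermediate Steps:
Z = -10 (Z = -2 - 8 = -10)
f(b, G) = -39 + G
10012/(-2208) + f(Z, 212)/(-29234) = 10012/(-2208) + (-39 + 212)/(-29234) = 10012*(-1/2208) + 173*(-1/29234) = -2503/552 - 173/29234 = -36634099/8068584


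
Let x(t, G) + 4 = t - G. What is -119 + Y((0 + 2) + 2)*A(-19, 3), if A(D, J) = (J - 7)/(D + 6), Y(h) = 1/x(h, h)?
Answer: -1548/13 ≈ -119.08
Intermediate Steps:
x(t, G) = -4 + t - G (x(t, G) = -4 + (t - G) = -4 + t - G)
Y(h) = -1/4 (Y(h) = 1/(-4 + h - h) = 1/(-4) = -1/4)
A(D, J) = (-7 + J)/(6 + D)
-119 + Y((0 + 2) + 2)*A(-19, 3) = -119 - (-7 + 3)/(4*(6 - 19)) = -119 - (-4)/(4*(-13)) = -119 - (-1)*(-4)/52 = -119 - 1/4*4/13 = -119 - 1/13 = -1548/13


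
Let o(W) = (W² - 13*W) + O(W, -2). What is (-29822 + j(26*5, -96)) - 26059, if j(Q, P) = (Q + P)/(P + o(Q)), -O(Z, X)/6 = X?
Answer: -422627986/7563 ≈ -55881.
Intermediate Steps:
O(Z, X) = -6*X
o(W) = 12 + W² - 13*W (o(W) = (W² - 13*W) - 6*(-2) = (W² - 13*W) + 12 = 12 + W² - 13*W)
j(Q, P) = (P + Q)/(12 + P + Q² - 13*Q) (j(Q, P) = (Q + P)/(P + (12 + Q² - 13*Q)) = (P + Q)/(12 + P + Q² - 13*Q))
(-29822 + j(26*5, -96)) - 26059 = (-29822 + (-96 + 26*5)/(12 - 96 + (26*5)² - 338*5)) - 26059 = (-29822 + (-96 + 130)/(12 - 96 + 130² - 13*130)) - 26059 = (-29822 + 34/(12 - 96 + 16900 - 1690)) - 26059 = (-29822 + 34/15126) - 26059 = (-29822 + (1/15126)*34) - 26059 = (-29822 + 17/7563) - 26059 = -225543769/7563 - 26059 = -422627986/7563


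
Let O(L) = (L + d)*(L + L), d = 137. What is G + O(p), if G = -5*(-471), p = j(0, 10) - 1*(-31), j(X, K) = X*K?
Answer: 12771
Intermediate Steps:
j(X, K) = K*X
p = 31 (p = 10*0 - 1*(-31) = 0 + 31 = 31)
G = 2355
O(L) = 2*L*(137 + L) (O(L) = (L + 137)*(L + L) = (137 + L)*(2*L) = 2*L*(137 + L))
G + O(p) = 2355 + 2*31*(137 + 31) = 2355 + 2*31*168 = 2355 + 10416 = 12771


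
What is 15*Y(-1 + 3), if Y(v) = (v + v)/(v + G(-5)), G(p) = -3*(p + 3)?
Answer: 15/2 ≈ 7.5000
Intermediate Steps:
G(p) = -9 - 3*p (G(p) = -3*(3 + p) = -9 - 3*p)
Y(v) = 2*v/(6 + v) (Y(v) = (v + v)/(v + (-9 - 3*(-5))) = (2*v)/(v + (-9 + 15)) = (2*v)/(v + 6) = (2*v)/(6 + v) = 2*v/(6 + v))
15*Y(-1 + 3) = 15*(2*(-1 + 3)/(6 + (-1 + 3))) = 15*(2*2/(6 + 2)) = 15*(2*2/8) = 15*(2*2*(⅛)) = 15*(½) = 15/2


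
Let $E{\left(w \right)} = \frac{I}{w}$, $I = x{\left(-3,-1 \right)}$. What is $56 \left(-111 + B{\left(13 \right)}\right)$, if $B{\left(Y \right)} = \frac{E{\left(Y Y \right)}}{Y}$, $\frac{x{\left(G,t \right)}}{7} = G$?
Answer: $- \frac{13657728}{2197} \approx -6216.5$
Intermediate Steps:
$x{\left(G,t \right)} = 7 G$
$I = -21$ ($I = 7 \left(-3\right) = -21$)
$E{\left(w \right)} = - \frac{21}{w}$
$B{\left(Y \right)} = - \frac{21}{Y^{3}}$ ($B{\left(Y \right)} = \frac{\left(-21\right) \frac{1}{Y Y}}{Y} = \frac{\left(-21\right) \frac{1}{Y^{2}}}{Y} = - \frac{21}{Y^{3}}$)
$56 \left(-111 + B{\left(13 \right)}\right) = 56 \left(-111 - \frac{21}{2197}\right) = 56 \left(- \frac{243888}{2197}\right) = - \frac{13657728}{2197}$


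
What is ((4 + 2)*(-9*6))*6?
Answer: -1944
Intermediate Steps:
((4 + 2)*(-9*6))*6 = (6*(-54))*6 = -324*6 = -1944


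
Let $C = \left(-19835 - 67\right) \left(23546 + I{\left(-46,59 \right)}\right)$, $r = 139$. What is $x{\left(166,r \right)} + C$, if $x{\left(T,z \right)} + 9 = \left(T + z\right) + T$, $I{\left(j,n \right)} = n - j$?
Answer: $-470701740$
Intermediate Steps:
$x{\left(T,z \right)} = -9 + z + 2 T$ ($x{\left(T,z \right)} = -9 + \left(\left(T + z\right) + T\right) = -9 + \left(z + 2 T\right) = -9 + z + 2 T$)
$C = -470702202$ ($C = \left(-19835 - 67\right) \left(23546 + \left(59 - -46\right)\right) = - 19902 \left(23546 + \left(59 + 46\right)\right) = - 19902 \left(23546 + 105\right) = \left(-19902\right) 23651 = -470702202$)
$x{\left(166,r \right)} + C = \left(-9 + 139 + 2 \cdot 166\right) - 470702202 = \left(-9 + 139 + 332\right) - 470702202 = 462 - 470702202 = -470701740$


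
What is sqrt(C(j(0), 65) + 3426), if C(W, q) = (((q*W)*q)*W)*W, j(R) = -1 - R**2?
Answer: I*sqrt(799) ≈ 28.267*I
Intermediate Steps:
C(W, q) = W**3*q**2 (C(W, q) = (((W*q)*q)*W)*W = ((W*q**2)*W)*W = (W**2*q**2)*W = W**3*q**2)
sqrt(C(j(0), 65) + 3426) = sqrt((-1 - 1*0**2)**3*65**2 + 3426) = sqrt((-1 - 1*0)**3*4225 + 3426) = sqrt((-1 + 0)**3*4225 + 3426) = sqrt((-1)**3*4225 + 3426) = sqrt(-1*4225 + 3426) = sqrt(-4225 + 3426) = sqrt(-799) = I*sqrt(799)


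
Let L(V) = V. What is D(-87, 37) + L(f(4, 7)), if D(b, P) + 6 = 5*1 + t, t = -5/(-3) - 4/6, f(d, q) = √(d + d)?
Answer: 2*√2 ≈ 2.8284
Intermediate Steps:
f(d, q) = √2*√d (f(d, q) = √(2*d) = √2*√d)
t = 1 (t = -5*(-⅓) - 4*⅙ = 5/3 - ⅔ = 1)
D(b, P) = 0 (D(b, P) = -6 + (5*1 + 1) = -6 + (5 + 1) = -6 + 6 = 0)
D(-87, 37) + L(f(4, 7)) = 0 + √2*√4 = 0 + √2*2 = 0 + 2*√2 = 2*√2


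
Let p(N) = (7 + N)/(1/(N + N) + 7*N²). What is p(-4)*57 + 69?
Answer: 63123/895 ≈ 70.528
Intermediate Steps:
p(N) = (7 + N)/(1/(2*N) + 7*N²)
p(-4)*57 + 69 = (2*(-4)*(7 - 4)/(1 + 14*(-4)³))*57 + 69 = (2*(-4)*3/(1 + 14*(-64)))*57 + 69 = (2*(-4)*3/(1 - 896))*57 + 69 = (2*(-4)*3/(-895))*57 + 69 = (2*(-4)*(-1/895)*3)*57 + 69 = (24/895)*57 + 69 = 1368/895 + 69 = 63123/895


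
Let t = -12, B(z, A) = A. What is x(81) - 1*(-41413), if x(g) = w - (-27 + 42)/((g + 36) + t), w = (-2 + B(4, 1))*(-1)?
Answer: 289897/7 ≈ 41414.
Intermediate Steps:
w = 1 (w = (-2 + 1)*(-1) = -1*(-1) = 1)
x(g) = 1 - 15/(24 + g) (x(g) = 1 - (-27 + 42)/((g + 36) - 12) = 1 - 15/((36 + g) - 12) = 1 - 15/(24 + g))
x(81) - 1*(-41413) = (9 + 81)/(24 + 81) - 1*(-41413) = 90/105 + 41413 = (1/105)*90 + 41413 = 6/7 + 41413 = 289897/7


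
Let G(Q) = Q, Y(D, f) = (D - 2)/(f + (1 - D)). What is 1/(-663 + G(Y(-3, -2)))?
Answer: -2/1331 ≈ -0.0015026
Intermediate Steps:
Y(D, f) = (-2 + D)/(1 + f - D)
1/(-663 + G(Y(-3, -2))) = 1/(-663 + (-2 - 3)/(1 - 2 - 1*(-3))) = 1/(-663 - 5/(1 - 2 + 3)) = 1/(-663 - 5/2) = 1/(-1331/2) = -2/1331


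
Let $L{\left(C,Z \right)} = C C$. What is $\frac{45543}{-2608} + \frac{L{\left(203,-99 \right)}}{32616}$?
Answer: $- \frac{172244677}{10632816} \approx -16.199$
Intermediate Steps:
$L{\left(C,Z \right)} = C^{2}$
$\frac{45543}{-2608} + \frac{L{\left(203,-99 \right)}}{32616} = \frac{45543}{-2608} + \frac{203^{2}}{32616} = 45543 \left(- \frac{1}{2608}\right) + 41209 \cdot \frac{1}{32616} = - \frac{45543}{2608} + \frac{41209}{32616} = - \frac{172244677}{10632816}$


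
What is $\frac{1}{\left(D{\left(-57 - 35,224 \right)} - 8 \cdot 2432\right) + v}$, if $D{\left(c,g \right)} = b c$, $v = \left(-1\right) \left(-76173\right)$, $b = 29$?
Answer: $\frac{1}{54049} \approx 1.8502 \cdot 10^{-5}$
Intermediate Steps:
$v = 76173$
$D{\left(c,g \right)} = 29 c$
$\frac{1}{\left(D{\left(-57 - 35,224 \right)} - 8 \cdot 2432\right) + v} = \frac{1}{\left(29 \left(-57 - 35\right) - 8 \cdot 2432\right) + 76173} = \frac{1}{\left(29 \left(-92\right) - 19456\right) + 76173} = \frac{1}{\left(-2668 - 19456\right) + 76173} = \frac{1}{-22124 + 76173} = \frac{1}{54049}$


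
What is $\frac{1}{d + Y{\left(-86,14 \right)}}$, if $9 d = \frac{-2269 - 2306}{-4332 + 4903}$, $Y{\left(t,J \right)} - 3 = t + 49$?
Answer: $- \frac{1713}{59767} \approx -0.028661$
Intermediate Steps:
$Y{\left(t,J \right)} = 52 + t$ ($Y{\left(t,J \right)} = 3 + \left(t + 49\right) = 3 + \left(49 + t\right) = 52 + t$)
$d = - \frac{1525}{1713}$ ($d = \frac{\left(-2269 - 2306\right) \frac{1}{-4332 + 4903}}{9} = \frac{\left(-4575\right) \frac{1}{571}}{9} = \frac{1}{9} \left(- \frac{4575}{571}\right) = - \frac{1525}{1713} \approx -0.89025$)
$\frac{1}{d + Y{\left(-86,14 \right)}} = \frac{1}{- \frac{1525}{1713} + \left(52 - 86\right)} = \frac{1}{- \frac{1525}{1713} - 34} = \frac{1}{- \frac{59767}{1713}} = - \frac{1713}{59767}$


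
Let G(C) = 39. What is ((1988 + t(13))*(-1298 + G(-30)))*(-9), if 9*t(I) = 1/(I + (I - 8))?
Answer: 405469763/18 ≈ 2.2526e+7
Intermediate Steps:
t(I) = 1/(9*(-8 + 2*I)) (t(I) = 1/(9*(I + (I - 8))) = 1/(9*(I + (-8 + I))) = 1/(9*(-8 + 2*I)))
((1988 + t(13))*(-1298 + G(-30)))*(-9) = ((1988 + 1/(18*(-4 + 13)))*(-1298 + 39))*(-9) = ((1988 + (1/18)/9)*(-1259))*(-9) = ((1988 + (1/18)*(1/9))*(-1259))*(-9) = ((1988 + 1/162)*(-1259))*(-9) = ((322057/162)*(-1259))*(-9) = -405469763/162*(-9) = 405469763/18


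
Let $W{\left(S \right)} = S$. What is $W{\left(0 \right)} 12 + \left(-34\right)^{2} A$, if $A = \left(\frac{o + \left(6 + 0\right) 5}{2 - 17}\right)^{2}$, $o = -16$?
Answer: $\frac{226576}{225} \approx 1007.0$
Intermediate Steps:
$A = \frac{196}{225}$ ($A = \left(\frac{-16 + \left(6 + 0\right) 5}{2 - 17}\right)^{2} = \left(\frac{-16 + 6 \cdot 5}{-15}\right)^{2} = \left(\left(-16 + 30\right) \left(- \frac{1}{15}\right)\right)^{2} = \left(14 \left(- \frac{1}{15}\right)\right)^{2} = \left(- \frac{14}{15}\right)^{2} = \frac{196}{225} \approx 0.87111$)
$W{\left(0 \right)} 12 + \left(-34\right)^{2} A = 0 \cdot 12 + \left(-34\right)^{2} \cdot \frac{196}{225} = 0 + 1156 \cdot \frac{196}{225} = 0 + \frac{226576}{225} = \frac{226576}{225}$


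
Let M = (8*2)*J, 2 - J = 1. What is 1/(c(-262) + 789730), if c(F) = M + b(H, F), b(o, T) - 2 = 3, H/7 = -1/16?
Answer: 1/789751 ≈ 1.2662e-6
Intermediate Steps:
J = 1 (J = 2 - 1*1 = 2 - 1 = 1)
H = -7/16 (H = 7*(-1/16) = -7/16 ≈ -0.43750)
b(o, T) = 5 (b(o, T) = 2 + 3 = 5)
M = 16 (M = (8*2)*1 = 16*1 = 16)
c(F) = 21 (c(F) = 16 + 5 = 21)
1/(c(-262) + 789730) = 1/(21 + 789730) = 1/789751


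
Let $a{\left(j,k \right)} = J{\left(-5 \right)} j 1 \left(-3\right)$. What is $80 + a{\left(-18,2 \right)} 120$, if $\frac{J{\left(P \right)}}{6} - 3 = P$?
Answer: $-77680$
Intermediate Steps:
$J{\left(P \right)} = 18 + 6 P$
$a{\left(j,k \right)} = 36 j$ ($a{\left(j,k \right)} = \left(18 + 6 \left(-5\right)\right) j 1 \left(-3\right) = \left(18 - 30\right) j \left(-3\right) = - 12 j \left(-3\right) = 36 j$)
$80 + a{\left(-18,2 \right)} 120 = 80 + 36 \left(-18\right) 120 = 80 - 77760 = -77680$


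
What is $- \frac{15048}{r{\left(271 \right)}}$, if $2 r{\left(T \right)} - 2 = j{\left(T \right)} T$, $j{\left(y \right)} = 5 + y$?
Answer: $- \frac{15048}{37399} \approx -0.40236$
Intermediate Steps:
$r{\left(T \right)} = 1 + \frac{T \left(5 + T\right)}{2}$ ($r{\left(T \right)} = 1 + \frac{\left(5 + T\right) T}{2} = 1 + \frac{T \left(5 + T\right)}{2}$)
$- \frac{15048}{r{\left(271 \right)}} = - \frac{15048}{1 + \frac{1}{2} \cdot 271 \left(5 + 271\right)} = - \frac{15048}{1 + \frac{1}{2} \cdot 271 \cdot 276} = - \frac{15048}{1 + 37398} = - \frac{15048}{37399}$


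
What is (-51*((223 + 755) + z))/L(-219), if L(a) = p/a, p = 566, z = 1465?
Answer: 27285867/566 ≈ 48208.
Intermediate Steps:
L(a) = 566/a
(-51*((223 + 755) + z))/L(-219) = (-51*((223 + 755) + 1465))/((566/(-219))) = (-51*(978 + 1465))/((566*(-1/219))) = (-51*2443)/(-566/219) = -124593*(-219/566) = 27285867/566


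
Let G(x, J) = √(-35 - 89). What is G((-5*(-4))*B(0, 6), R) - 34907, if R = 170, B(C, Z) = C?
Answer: -34907 + 2*I*√31 ≈ -34907.0 + 11.136*I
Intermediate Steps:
G(x, J) = 2*I*√31 (G(x, J) = √(-124) = 2*I*√31)
G((-5*(-4))*B(0, 6), R) - 34907 = 2*I*√31 - 34907 = -34907 + 2*I*√31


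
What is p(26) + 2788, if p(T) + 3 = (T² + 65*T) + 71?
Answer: 5222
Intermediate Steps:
p(T) = 68 + T² + 65*T (p(T) = -3 + ((T² + 65*T) + 71) = -3 + (71 + T² + 65*T) = 68 + T² + 65*T)
p(26) + 2788 = (68 + 26² + 65*26) + 2788 = (68 + 676 + 1690) + 2788 = 2434 + 2788 = 5222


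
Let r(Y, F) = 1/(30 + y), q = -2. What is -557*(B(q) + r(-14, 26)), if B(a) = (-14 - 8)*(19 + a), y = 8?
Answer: 7915527/38 ≈ 2.0830e+5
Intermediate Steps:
r(Y, F) = 1/38 (r(Y, F) = 1/(30 + 8) = 1/38)
B(a) = -418 - 22*a (B(a) = -22*(19 + a) = -418 - 22*a)
-557*(B(q) + r(-14, 26)) = -557*((-418 - 22*(-2)) + 1/38) = -557*((-418 + 44) + 1/38) = -557*(-374 + 1/38) = -557*(-14211/38) = 7915527/38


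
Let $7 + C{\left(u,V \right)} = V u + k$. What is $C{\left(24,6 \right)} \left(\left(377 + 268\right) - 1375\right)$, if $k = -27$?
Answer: $-80300$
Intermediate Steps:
$C{\left(u,V \right)} = -34 + V u$ ($C{\left(u,V \right)} = -7 + \left(V u - 27\right) = -7 + \left(-27 + V u\right) = -34 + V u$)
$C{\left(24,6 \right)} \left(\left(377 + 268\right) - 1375\right) = \left(-34 + 6 \cdot 24\right) \left(\left(377 + 268\right) - 1375\right) = \left(-34 + 144\right) \left(645 - 1375\right) = 110 \left(-730\right) = -80300$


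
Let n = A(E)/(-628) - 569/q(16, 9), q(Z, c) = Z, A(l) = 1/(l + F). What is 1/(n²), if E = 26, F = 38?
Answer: 1615396864/2042981390241 ≈ 0.00079071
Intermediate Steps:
A(l) = 1/(38 + l) (A(l) = 1/(l + 38) = 1/(38 + l))
n = -1429329/40192 (n = 1/((38 + 26)*(-628)) - 569/16 = -1/628/64 - 569*1/16 = (1/64)*(-1/628) - 569/16 = -1/40192 - 569/16 = -1429329/40192 ≈ -35.563)
1/(n²) = 1/((-1429329/40192)²) = 1/(2042981390241/1615396864) = 1615396864/2042981390241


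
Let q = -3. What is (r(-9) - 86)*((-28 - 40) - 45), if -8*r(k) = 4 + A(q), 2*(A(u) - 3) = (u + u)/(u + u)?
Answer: 157183/16 ≈ 9823.9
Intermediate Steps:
A(u) = 7/2 (A(u) = 3 + ((u + u)/(u + u))/2 = 3 + ((2*u)/((2*u)))/2 = 3 + ((2*u)*(1/(2*u)))/2 = 3 + (½)*1 = 3 + ½ = 7/2)
r(k) = -15/16 (r(k) = -(4 + 7/2)/8 = -⅛*15/2 = -15/16)
(r(-9) - 86)*((-28 - 40) - 45) = (-15/16 - 86)*((-28 - 40) - 45) = -1391*(-68 - 45)/16 = -1391/16*(-113) = 157183/16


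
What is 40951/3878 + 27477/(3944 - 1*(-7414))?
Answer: 15879924/1223509 ≈ 12.979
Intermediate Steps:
40951/3878 + 27477/(3944 - 1*(-7414)) = 40951*(1/3878) + 27477/(3944 + 7414) = 40951/3878 + 27477/11358 = 40951/3878 + 27477*(1/11358) = 40951/3878 + 3053/1262 = 15879924/1223509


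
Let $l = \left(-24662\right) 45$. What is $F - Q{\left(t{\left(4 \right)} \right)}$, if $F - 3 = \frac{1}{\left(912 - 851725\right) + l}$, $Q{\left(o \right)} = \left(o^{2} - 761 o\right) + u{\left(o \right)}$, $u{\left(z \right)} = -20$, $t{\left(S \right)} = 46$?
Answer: $\frac{64529326538}{1960603} \approx 32913.0$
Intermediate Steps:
$l = -1109790$
$Q{\left(o \right)} = -20 + o^{2} - 761 o$ ($Q{\left(o \right)} = \left(o^{2} - 761 o\right) - 20 = -20 + o^{2} - 761 o$)
$F = \frac{5881808}{1960603}$ ($F = 3 + \frac{1}{\left(912 - 851725\right) - 1109790} = 3 + \frac{1}{-850813 - 1109790} = 3 + \frac{1}{-1960603} = 3 - \frac{1}{1960603} = \frac{5881808}{1960603} \approx 3.0$)
$F - Q{\left(t{\left(4 \right)} \right)} = \frac{5881808}{1960603} - \left(-20 + 46^{2} - 35006\right) = \frac{5881808}{1960603} - \left(-20 + 2116 - 35006\right) = \frac{5881808}{1960603} - -32910 = \frac{5881808}{1960603} + 32910 = \frac{64529326538}{1960603}$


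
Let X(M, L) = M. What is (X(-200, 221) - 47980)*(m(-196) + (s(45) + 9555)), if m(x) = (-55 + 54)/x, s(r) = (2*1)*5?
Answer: -22581255345/49 ≈ -4.6084e+8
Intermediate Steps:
s(r) = 10 (s(r) = 2*5 = 10)
m(x) = -1/x
(X(-200, 221) - 47980)*(m(-196) + (s(45) + 9555)) = (-200 - 47980)*(-1/(-196) + (10 + 9555)) = -48180*(-1*(-1/196) + 9565) = -48180*(1/196 + 9565) = -48180*1874741/196 = -22581255345/49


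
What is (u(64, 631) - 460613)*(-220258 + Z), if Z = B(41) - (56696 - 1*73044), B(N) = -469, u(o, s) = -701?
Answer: 94282894006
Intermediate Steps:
Z = 15879 (Z = -469 - (56696 - 1*73044) = -469 - (56696 - 73044) = -469 - 1*(-16348) = -469 + 16348 = 15879)
(u(64, 631) - 460613)*(-220258 + Z) = (-701 - 460613)*(-220258 + 15879) = -461314*(-204379) = 94282894006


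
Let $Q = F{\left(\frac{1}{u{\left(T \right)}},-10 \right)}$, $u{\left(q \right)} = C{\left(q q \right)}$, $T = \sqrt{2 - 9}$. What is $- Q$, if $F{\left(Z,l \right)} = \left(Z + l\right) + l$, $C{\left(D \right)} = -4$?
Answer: $\frac{81}{4} \approx 20.25$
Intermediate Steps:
$T = i \sqrt{7}$ ($T = \sqrt{-7} = i \sqrt{7} \approx 2.6458 i$)
$u{\left(q \right)} = -4$
$F{\left(Z,l \right)} = Z + 2 l$
$Q = - \frac{81}{4}$ ($Q = \frac{1}{-4} + 2 \left(-10\right) = - \frac{1}{4} - 20 = - \frac{81}{4} \approx -20.25$)
$- Q = \left(-1\right) \left(- \frac{81}{4}\right) = \frac{81}{4}$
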